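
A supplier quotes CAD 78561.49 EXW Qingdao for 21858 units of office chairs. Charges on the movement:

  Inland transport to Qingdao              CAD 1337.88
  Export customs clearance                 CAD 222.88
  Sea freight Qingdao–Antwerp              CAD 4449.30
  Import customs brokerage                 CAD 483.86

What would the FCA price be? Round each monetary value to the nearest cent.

FCA price: CAD 80122.25

Not relevant to the conversion: brokerage, freight — on the buyer under both terms; not part of either seller's price.
From EXW to FCA, the seller additionally bears: inland to port, export clearance.
FCA price = 78561.49 + 1337.88 + 222.88 = 80122.25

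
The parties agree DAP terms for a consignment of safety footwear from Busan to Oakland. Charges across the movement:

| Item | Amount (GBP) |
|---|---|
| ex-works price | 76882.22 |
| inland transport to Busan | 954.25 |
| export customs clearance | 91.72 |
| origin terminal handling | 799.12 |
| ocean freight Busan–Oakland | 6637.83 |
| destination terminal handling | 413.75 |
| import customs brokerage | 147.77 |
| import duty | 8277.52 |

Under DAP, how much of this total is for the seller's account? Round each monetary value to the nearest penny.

DAP: the seller bears all costs to the named destination except import duty and clearance.
Seller's account: goods 76882.22 + inland to port 954.25 + export clearance 91.72 + origin terminal 799.12 + freight 6637.83 + destination terminal 413.75 = 85778.89
Buyer's account: brokerage 147.77 + duty 8277.52 = 8425.29

Seller's account: GBP 85778.89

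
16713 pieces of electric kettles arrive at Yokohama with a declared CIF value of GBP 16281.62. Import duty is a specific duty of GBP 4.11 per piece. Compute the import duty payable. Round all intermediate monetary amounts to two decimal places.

Import duty = 16713 × 4.11 = 68690.43

Import duty: GBP 68690.43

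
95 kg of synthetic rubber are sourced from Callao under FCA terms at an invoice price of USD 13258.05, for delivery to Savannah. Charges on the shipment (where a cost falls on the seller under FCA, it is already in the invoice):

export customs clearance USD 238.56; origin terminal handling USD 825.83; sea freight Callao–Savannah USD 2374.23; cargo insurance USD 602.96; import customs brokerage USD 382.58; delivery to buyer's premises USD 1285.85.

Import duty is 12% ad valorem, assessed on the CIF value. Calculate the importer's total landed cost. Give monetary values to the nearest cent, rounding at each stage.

Total landed cost: USD 20776.83

FCA: the seller delivers export-cleared goods to the carrier; the buyer bears costs from that point.
Already in the invoice (seller's account under FCA): export clearance — exclude.
CIF value = FCA price + origin terminal + freight + insurance = 13258.05 + 825.83 + 2374.23 + 602.96 = 17061.07
Import duty = 17061.07 × 12% = 2047.33
Buyer bears: origin terminal 825.83 + freight 2374.23 + insurance 602.96 + brokerage 382.58 + delivery 1285.85 + duty 2047.33 = 7518.78
Landed cost = invoice 13258.05 + 7518.78 = 20776.83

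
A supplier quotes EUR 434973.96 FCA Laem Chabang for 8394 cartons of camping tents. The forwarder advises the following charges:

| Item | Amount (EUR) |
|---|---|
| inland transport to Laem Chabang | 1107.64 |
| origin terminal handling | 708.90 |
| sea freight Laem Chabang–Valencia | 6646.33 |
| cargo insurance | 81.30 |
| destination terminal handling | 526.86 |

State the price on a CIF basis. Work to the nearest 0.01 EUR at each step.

CIF price: EUR 442410.49

Not relevant to the conversion: inland to port — on the seller under both FCA and CIF; already in the FCA price and stays in the CIF price. destination terminal — on the buyer under both terms; not part of either seller's price.
From FCA to CIF, the seller additionally bears: origin terminal, freight, insurance.
CIF price = 434973.96 + 708.90 + 6646.33 + 81.30 = 442410.49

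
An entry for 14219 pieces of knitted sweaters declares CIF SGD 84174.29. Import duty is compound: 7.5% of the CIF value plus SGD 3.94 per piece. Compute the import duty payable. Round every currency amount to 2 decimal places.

Import duty: SGD 62335.93

Ad valorem component: 84174.29 × 7.5% = 6313.07
Specific component: 14219 × 3.94 = 56022.86
Import duty = 6313.07 + 56022.86 = 62335.93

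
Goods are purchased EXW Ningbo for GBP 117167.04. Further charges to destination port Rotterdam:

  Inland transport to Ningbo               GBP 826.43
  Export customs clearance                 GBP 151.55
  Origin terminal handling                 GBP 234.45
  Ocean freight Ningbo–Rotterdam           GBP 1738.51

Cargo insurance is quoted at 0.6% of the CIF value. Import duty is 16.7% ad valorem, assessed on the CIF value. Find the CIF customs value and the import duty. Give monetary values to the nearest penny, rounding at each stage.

Let C be the CIF value. C = EXW price + pre-shipment costs + freight + 0.6% × C
C − 0.6% × C = 117167.04 + 826.43 + 151.55 + 234.45 + 1738.51
0.994 × C = 120117.98
C = 120117.98 / 0.994 = 120843.04
Insurance premium = 0.6% × 120843.04 = 725.06
Import duty = 120843.04 × 16.7% = 20180.79

CIF value: GBP 120843.04; import duty: GBP 20180.79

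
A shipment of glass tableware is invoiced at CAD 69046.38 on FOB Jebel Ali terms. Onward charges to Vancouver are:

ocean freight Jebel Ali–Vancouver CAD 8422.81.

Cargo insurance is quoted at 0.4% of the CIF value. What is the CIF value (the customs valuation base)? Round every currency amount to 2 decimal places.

CIF value: CAD 77780.31

Let C be the CIF value. C = FOB price + freight + 0.4% × C
C − 0.4% × C = 69046.38 + 8422.81
0.996 × C = 77469.19
C = 77469.19 / 0.996 = 77780.31
Insurance premium = 0.4% × 77780.31 = 311.12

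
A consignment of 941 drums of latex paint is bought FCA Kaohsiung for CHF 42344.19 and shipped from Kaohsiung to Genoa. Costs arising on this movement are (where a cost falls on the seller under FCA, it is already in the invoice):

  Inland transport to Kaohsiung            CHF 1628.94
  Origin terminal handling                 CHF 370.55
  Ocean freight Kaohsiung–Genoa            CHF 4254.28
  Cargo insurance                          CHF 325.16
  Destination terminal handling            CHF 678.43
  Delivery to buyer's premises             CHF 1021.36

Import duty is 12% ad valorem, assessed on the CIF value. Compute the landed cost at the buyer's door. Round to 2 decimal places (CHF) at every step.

FCA: the seller delivers export-cleared goods to the carrier; the buyer bears costs from that point.
Already in the invoice (seller's account under FCA): inland to port — exclude.
CIF value = FCA price + origin terminal + freight + insurance = 42344.19 + 370.55 + 4254.28 + 325.16 = 47294.18
Import duty = 47294.18 × 12% = 5675.30
Buyer bears: origin terminal 370.55 + freight 4254.28 + insurance 325.16 + destination terminal 678.43 + delivery 1021.36 + duty 5675.30 = 12325.08
Landed cost = invoice 42344.19 + 12325.08 = 54669.27

Total landed cost: CHF 54669.27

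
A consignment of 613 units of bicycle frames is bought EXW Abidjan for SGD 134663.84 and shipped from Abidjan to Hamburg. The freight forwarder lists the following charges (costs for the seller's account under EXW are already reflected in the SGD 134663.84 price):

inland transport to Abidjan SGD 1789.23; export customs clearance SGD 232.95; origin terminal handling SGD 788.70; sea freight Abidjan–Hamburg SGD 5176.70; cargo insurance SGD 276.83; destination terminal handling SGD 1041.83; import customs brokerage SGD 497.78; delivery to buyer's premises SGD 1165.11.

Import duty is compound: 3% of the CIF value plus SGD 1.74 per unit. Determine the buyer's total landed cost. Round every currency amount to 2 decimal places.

EXW: the seller makes goods available at their premises; the buyer bears all onward costs.
CIF value = EXW price + inland to port + export clearance + origin terminal + freight + insurance = 134663.84 + 1789.23 + 232.95 + 788.70 + 5176.70 + 276.83 = 142928.25
Ad valorem component: 142928.25 × 3% = 4287.85
Specific component: 613 × 1.74 = 1066.62
Import duty = 4287.85 + 1066.62 = 5354.47
Buyer bears: inland to port 1789.23 + export clearance 232.95 + origin terminal 788.70 + freight 5176.70 + insurance 276.83 + destination terminal 1041.83 + brokerage 497.78 + delivery 1165.11 + duty 5354.47 = 16323.60
Landed cost = invoice 134663.84 + 16323.60 = 150987.44

Total landed cost: SGD 150987.44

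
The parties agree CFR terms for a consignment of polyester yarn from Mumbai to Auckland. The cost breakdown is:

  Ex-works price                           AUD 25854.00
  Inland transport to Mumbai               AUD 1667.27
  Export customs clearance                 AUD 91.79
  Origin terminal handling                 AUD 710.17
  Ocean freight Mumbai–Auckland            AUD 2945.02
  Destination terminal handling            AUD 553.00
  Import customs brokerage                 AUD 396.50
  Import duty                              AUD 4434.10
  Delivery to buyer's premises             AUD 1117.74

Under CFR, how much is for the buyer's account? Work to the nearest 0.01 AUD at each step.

CFR: the seller pays costs through ocean freight to the destination port, but not insurance.
Seller's account: goods 25854.00 + inland to port 1667.27 + export clearance 91.79 + origin terminal 710.17 + freight 2945.02 = 31268.25
Buyer's account: destination terminal 553.00 + brokerage 396.50 + duty 4434.10 + delivery 1117.74 = 6501.34

Buyer's account: AUD 6501.34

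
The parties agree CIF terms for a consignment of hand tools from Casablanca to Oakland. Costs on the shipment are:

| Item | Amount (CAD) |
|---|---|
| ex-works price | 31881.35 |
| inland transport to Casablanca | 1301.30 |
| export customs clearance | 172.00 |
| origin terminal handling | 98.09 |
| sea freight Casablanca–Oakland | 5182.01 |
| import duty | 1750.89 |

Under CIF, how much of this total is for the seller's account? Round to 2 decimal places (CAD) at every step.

CIF: the seller pays costs through ocean freight and marine insurance to the destination port.
Seller's account: goods 31881.35 + inland to port 1301.30 + export clearance 172.00 + origin terminal 98.09 + freight 5182.01 = 38634.75
Buyer's account: duty 1750.89 = 1750.89

Seller's account: CAD 38634.75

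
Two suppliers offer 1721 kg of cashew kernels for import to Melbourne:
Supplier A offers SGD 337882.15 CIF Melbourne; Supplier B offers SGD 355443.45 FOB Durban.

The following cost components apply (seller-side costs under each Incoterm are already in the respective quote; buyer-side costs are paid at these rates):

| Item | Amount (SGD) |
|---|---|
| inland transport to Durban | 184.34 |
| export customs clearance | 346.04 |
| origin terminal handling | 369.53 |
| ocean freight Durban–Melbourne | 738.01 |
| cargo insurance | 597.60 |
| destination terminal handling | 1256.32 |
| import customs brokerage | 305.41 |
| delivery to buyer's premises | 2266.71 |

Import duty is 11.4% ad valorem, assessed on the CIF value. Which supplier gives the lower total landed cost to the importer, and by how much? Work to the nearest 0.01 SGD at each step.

Supplier A (CIF):
The CIF price already equals the CIF value: 337882.15
Import duty = 337882.15 × 11.4% = 38518.57
Buyer bears (A): 1256.32 + 305.41 + 2266.71 = 3828.44
Landed cost (A) = invoice 337882.15 + 3828.44 + duty 38518.57 = 380229.16
Supplier B (FOB):
CIF value = FOB price + freight + insurance = 355443.45 + 738.01 + 597.60 = 356779.06
Import duty = 356779.06 × 11.4% = 40672.81
Buyer bears (B): 738.01 + 597.60 + 1256.32 + 305.41 + 2266.71 = 5164.05
Landed cost (B) = invoice 355443.45 + 5164.05 + duty 40672.81 = 401280.31
Difference = |380229.16 − 401280.31| = 21051.15

Supplier A is cheaper by SGD 21051.15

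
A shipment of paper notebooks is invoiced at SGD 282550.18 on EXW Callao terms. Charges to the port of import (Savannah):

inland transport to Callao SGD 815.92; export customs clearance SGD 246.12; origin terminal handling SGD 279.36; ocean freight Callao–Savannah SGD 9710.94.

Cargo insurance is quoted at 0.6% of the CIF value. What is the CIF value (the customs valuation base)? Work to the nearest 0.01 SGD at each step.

Let C be the CIF value. C = EXW price + pre-shipment costs + freight + 0.6% × C
C − 0.6% × C = 282550.18 + 815.92 + 246.12 + 279.36 + 9710.94
0.994 × C = 293602.52
C = 293602.52 / 0.994 = 295374.77
Insurance premium = 0.6% × 295374.77 = 1772.25

CIF value: SGD 295374.77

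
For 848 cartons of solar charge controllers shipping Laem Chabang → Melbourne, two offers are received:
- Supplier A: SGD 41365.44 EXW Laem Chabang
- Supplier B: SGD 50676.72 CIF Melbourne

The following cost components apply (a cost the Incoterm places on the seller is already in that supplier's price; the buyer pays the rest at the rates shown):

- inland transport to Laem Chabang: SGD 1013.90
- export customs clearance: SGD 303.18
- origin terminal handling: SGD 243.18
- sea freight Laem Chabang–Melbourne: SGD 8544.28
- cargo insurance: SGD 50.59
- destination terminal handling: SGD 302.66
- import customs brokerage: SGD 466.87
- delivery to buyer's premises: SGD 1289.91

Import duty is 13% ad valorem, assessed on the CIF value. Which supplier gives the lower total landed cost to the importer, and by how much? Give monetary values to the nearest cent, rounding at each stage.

Supplier A (EXW):
CIF value = EXW price + inland to port + export clearance + origin terminal + freight + insurance = 41365.44 + 1013.90 + 303.18 + 243.18 + 8544.28 + 50.59 = 51520.57
Import duty = 51520.57 × 13% = 6697.67
Buyer bears (A): 1013.90 + 303.18 + 243.18 + 8544.28 + 50.59 + 302.66 + 466.87 + 1289.91 = 12214.57
Landed cost (A) = invoice 41365.44 + 12214.57 + duty 6697.67 = 60277.68
Supplier B (CIF):
The CIF price already equals the CIF value: 50676.72
Import duty = 50676.72 × 13% = 6587.97
Buyer bears (B): 302.66 + 466.87 + 1289.91 = 2059.44
Landed cost (B) = invoice 50676.72 + 2059.44 + duty 6587.97 = 59324.13
Difference = |60277.68 − 59324.13| = 953.55

Supplier B is cheaper by SGD 953.55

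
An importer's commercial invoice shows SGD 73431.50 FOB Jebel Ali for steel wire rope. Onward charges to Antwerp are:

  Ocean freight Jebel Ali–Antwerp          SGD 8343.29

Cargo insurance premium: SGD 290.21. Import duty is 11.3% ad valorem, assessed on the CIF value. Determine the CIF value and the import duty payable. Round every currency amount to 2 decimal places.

CIF = FOB price + freight + insurance
CIF = 73431.50 + 8343.29 + 290.21 = 82065.00
Import duty = 82065.00 × 11.3% = 9273.35

CIF value: SGD 82065.00; import duty: SGD 9273.35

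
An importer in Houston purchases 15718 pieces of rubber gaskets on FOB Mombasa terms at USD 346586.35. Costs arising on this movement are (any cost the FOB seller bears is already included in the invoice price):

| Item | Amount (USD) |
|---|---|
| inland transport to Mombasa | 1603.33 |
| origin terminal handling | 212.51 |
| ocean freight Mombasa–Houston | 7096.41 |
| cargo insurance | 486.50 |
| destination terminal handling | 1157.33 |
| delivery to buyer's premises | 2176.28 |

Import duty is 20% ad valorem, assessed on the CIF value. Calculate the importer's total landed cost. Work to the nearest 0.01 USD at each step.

Total landed cost: USD 428336.72

FOB: the seller bears costs until goods are on board at the origin port; the buyer bears freight, insurance and all costs thereafter.
Already in the invoice (seller's account under FOB): inland to port, origin terminal — exclude.
CIF value = FOB price + freight + insurance = 346586.35 + 7096.41 + 486.50 = 354169.26
Import duty = 354169.26 × 20% = 70833.85
Buyer bears: freight 7096.41 + insurance 486.50 + destination terminal 1157.33 + delivery 2176.28 + duty 70833.85 = 81750.37
Landed cost = invoice 346586.35 + 81750.37 = 428336.72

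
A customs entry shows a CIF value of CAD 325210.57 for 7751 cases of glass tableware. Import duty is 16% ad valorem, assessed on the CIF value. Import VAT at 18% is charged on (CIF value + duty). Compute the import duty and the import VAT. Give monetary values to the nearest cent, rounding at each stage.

Import duty: CAD 52033.69; import VAT: CAD 67903.97

Import duty = 325210.57 × 16% = 52033.69
VAT base = CIF + duty = 325210.57 + 52033.69 = 377244.26
Import VAT = 377244.26 × 18% = 67903.97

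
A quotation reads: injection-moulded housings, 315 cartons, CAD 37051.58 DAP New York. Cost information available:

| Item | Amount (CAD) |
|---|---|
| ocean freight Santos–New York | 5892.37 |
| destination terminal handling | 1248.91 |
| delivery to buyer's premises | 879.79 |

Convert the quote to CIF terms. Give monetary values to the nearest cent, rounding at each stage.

Not relevant to the conversion: freight — on the seller under both DAP and CIF; already in the DAP price and stays in the CIF price.
From DAP to CIF, the seller no longer bears: destination terminal, delivery.
CIF price = 37051.58 − 1248.91 − 879.79 = 34922.88

CIF price: CAD 34922.88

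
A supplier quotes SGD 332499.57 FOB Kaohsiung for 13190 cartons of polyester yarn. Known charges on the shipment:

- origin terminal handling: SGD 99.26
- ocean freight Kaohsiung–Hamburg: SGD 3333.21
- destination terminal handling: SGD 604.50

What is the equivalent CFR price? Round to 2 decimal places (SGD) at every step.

CFR price: SGD 335832.78

Not relevant to the conversion: origin terminal — on the seller under both FOB and CFR; already in the FOB price and stays in the CFR price. destination terminal — on the buyer under both terms; not part of either seller's price.
From FOB to CFR, the seller additionally bears: freight.
CFR price = 332499.57 + 3333.21 = 335832.78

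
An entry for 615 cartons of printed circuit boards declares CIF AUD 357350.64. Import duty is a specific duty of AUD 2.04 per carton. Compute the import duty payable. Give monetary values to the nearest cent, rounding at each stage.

Import duty = 615 × 2.04 = 1254.60

Import duty: AUD 1254.60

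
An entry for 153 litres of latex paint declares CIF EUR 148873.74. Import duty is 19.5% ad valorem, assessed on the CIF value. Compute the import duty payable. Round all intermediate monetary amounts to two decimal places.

Import duty: EUR 29030.38

Import duty = 148873.74 × 19.5% = 29030.38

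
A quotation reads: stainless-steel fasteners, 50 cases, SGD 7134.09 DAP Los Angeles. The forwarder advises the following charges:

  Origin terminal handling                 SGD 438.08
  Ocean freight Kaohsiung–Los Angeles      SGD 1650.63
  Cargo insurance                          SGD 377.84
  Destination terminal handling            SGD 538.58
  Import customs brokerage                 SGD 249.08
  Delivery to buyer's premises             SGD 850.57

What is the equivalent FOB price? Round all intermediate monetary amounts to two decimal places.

FOB price: SGD 3716.47

Not relevant to the conversion: origin terminal — on the seller under both DAP and FOB; already in the DAP price and stays in the FOB price. brokerage — on the buyer under both terms; not part of either seller's price.
From DAP to FOB, the seller no longer bears: freight, insurance, destination terminal, delivery.
FOB price = 7134.09 − 1650.63 − 377.84 − 538.58 − 850.57 = 3716.47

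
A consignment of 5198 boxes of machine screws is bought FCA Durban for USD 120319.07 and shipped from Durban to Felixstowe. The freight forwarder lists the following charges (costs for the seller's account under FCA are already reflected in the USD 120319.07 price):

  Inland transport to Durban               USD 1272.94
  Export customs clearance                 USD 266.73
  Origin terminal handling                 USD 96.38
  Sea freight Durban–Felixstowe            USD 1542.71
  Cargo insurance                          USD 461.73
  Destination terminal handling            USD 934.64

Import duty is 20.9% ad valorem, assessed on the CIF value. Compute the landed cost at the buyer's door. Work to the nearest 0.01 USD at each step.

Total landed cost: USD 148940.29

FCA: the seller delivers export-cleared goods to the carrier; the buyer bears costs from that point.
Already in the invoice (seller's account under FCA): inland to port, export clearance — exclude.
CIF value = FCA price + origin terminal + freight + insurance = 120319.07 + 96.38 + 1542.71 + 461.73 = 122419.89
Import duty = 122419.89 × 20.9% = 25585.76
Buyer bears: origin terminal 96.38 + freight 1542.71 + insurance 461.73 + destination terminal 934.64 + duty 25585.76 = 28621.22
Landed cost = invoice 120319.07 + 28621.22 = 148940.29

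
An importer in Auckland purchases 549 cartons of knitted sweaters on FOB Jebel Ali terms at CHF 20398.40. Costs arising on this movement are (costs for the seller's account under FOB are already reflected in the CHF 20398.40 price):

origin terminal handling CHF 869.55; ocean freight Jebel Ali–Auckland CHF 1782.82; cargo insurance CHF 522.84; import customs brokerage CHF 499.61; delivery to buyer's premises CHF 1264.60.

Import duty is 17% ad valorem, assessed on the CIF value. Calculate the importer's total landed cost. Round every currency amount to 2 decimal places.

FOB: the seller bears costs until goods are on board at the origin port; the buyer bears freight, insurance and all costs thereafter.
Already in the invoice (seller's account under FOB): origin terminal — exclude.
CIF value = FOB price + freight + insurance = 20398.40 + 1782.82 + 522.84 = 22704.06
Import duty = 22704.06 × 17% = 3859.69
Buyer bears: freight 1782.82 + insurance 522.84 + brokerage 499.61 + delivery 1264.60 + duty 3859.69 = 7929.56
Landed cost = invoice 20398.40 + 7929.56 = 28327.96

Total landed cost: CHF 28327.96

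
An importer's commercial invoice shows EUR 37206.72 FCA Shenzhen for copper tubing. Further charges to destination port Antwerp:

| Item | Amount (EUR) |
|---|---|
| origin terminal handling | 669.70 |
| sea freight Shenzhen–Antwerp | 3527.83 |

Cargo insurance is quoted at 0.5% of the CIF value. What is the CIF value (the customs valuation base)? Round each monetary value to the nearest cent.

CIF value: EUR 41612.31

Let C be the CIF value. C = FCA price + pre-shipment costs + freight + 0.5% × C
C − 0.5% × C = 37206.72 + 669.70 + 3527.83
0.995 × C = 41404.25
C = 41404.25 / 0.995 = 41612.31
Insurance premium = 0.5% × 41612.31 = 208.06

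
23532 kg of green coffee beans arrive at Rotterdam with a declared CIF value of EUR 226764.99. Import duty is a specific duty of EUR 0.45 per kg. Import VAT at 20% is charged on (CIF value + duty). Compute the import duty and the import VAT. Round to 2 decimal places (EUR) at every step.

Import duty = 23532 × 0.45 = 10589.40
VAT base = CIF + duty = 226764.99 + 10589.40 = 237354.39
Import VAT = 237354.39 × 20% = 47470.88

Import duty: EUR 10589.40; import VAT: EUR 47470.88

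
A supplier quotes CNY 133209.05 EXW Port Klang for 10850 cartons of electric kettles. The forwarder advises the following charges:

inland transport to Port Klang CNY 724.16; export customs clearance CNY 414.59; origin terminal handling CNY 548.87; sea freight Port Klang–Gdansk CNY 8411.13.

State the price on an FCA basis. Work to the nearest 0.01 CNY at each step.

Not relevant to the conversion: origin terminal, freight — on the buyer under both terms; not part of either seller's price.
From EXW to FCA, the seller additionally bears: inland to port, export clearance.
FCA price = 133209.05 + 724.16 + 414.59 = 134347.80

FCA price: CNY 134347.80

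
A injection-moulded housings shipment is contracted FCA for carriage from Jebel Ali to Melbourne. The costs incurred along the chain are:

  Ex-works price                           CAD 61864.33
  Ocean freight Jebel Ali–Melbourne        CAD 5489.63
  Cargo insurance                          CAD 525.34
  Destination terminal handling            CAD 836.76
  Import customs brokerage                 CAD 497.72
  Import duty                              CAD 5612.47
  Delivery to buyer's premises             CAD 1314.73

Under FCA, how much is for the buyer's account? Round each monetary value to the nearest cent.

FCA: the seller delivers export-cleared goods to the carrier; the buyer bears costs from that point.
Seller's account: goods 61864.33 = 61864.33
Buyer's account: freight 5489.63 + insurance 525.34 + destination terminal 836.76 + brokerage 497.72 + duty 5612.47 + delivery 1314.73 = 14276.65

Buyer's account: CAD 14276.65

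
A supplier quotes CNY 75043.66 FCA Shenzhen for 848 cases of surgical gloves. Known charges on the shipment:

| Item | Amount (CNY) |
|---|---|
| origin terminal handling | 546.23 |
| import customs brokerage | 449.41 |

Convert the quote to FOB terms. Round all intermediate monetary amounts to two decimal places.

Not relevant to the conversion: brokerage — on the buyer under both terms; not part of either seller's price.
From FCA to FOB, the seller additionally bears: origin terminal.
FOB price = 75043.66 + 546.23 = 75589.89

FOB price: CNY 75589.89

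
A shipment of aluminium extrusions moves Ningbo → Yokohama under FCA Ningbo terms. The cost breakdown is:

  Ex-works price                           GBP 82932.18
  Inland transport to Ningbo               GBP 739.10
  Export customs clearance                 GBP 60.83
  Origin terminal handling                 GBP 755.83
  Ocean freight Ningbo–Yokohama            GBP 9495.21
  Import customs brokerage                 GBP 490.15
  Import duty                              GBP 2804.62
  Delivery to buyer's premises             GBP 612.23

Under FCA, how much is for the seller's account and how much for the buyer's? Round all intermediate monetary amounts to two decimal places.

Seller: GBP 83732.11; buyer: GBP 14158.04

FCA: the seller delivers export-cleared goods to the carrier; the buyer bears costs from that point.
Seller's account: goods 82932.18 + inland to port 739.10 + export clearance 60.83 = 83732.11
Buyer's account: origin terminal 755.83 + freight 9495.21 + brokerage 490.15 + duty 2804.62 + delivery 612.23 = 14158.04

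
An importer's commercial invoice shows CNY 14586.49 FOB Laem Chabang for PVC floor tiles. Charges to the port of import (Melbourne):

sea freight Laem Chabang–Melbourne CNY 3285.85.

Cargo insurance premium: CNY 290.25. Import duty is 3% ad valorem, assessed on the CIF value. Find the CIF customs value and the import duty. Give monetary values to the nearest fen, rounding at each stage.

CIF = FOB price + freight + insurance
CIF = 14586.49 + 3285.85 + 290.25 = 18162.59
Import duty = 18162.59 × 3% = 544.88

CIF value: CNY 18162.59; import duty: CNY 544.88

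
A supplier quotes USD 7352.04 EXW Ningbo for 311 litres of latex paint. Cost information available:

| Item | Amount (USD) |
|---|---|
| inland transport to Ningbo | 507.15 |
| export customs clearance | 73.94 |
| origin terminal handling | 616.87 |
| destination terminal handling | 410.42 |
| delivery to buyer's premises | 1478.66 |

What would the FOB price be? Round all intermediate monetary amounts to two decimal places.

FOB price: USD 8550.00

Not relevant to the conversion: destination terminal, delivery — on the buyer under both terms; not part of either seller's price.
From EXW to FOB, the seller additionally bears: inland to port, export clearance, origin terminal.
FOB price = 7352.04 + 507.15 + 73.94 + 616.87 = 8550.00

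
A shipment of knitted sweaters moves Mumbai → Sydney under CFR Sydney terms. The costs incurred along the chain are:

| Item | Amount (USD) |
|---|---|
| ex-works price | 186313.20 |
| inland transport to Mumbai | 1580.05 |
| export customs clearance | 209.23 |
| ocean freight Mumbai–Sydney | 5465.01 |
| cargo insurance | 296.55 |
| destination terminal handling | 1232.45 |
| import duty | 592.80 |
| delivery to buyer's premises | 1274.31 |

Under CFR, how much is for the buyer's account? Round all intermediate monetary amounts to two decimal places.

CFR: the seller pays costs through ocean freight to the destination port, but not insurance.
Seller's account: goods 186313.20 + inland to port 1580.05 + export clearance 209.23 + freight 5465.01 = 193567.49
Buyer's account: insurance 296.55 + destination terminal 1232.45 + duty 592.80 + delivery 1274.31 = 3396.11

Buyer's account: USD 3396.11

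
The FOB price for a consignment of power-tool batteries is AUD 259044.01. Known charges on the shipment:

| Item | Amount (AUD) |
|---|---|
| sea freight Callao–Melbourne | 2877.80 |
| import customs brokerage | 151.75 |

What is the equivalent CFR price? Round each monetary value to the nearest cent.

CFR price: AUD 261921.81

Not relevant to the conversion: brokerage — on the buyer under both terms; not part of either seller's price.
From FOB to CFR, the seller additionally bears: freight.
CFR price = 259044.01 + 2877.80 = 261921.81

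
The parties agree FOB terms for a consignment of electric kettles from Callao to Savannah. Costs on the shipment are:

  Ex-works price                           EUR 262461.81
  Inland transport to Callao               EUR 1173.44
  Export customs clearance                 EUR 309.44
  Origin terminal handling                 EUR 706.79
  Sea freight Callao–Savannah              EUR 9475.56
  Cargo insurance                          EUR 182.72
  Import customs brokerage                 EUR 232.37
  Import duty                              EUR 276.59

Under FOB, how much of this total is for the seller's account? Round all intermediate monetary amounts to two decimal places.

FOB: the seller bears costs until goods are on board at the origin port; the buyer bears freight, insurance and all costs thereafter.
Seller's account: goods 262461.81 + inland to port 1173.44 + export clearance 309.44 + origin terminal 706.79 = 264651.48
Buyer's account: freight 9475.56 + insurance 182.72 + brokerage 232.37 + duty 276.59 = 10167.24

Seller's account: EUR 264651.48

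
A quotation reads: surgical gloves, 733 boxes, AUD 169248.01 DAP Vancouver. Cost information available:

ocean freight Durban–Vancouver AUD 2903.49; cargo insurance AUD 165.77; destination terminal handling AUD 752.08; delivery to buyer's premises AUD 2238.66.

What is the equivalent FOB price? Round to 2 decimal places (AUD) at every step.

FOB price: AUD 163188.01

From DAP to FOB, the seller no longer bears: freight, insurance, destination terminal, delivery.
FOB price = 169248.01 − 2903.49 − 165.77 − 752.08 − 2238.66 = 163188.01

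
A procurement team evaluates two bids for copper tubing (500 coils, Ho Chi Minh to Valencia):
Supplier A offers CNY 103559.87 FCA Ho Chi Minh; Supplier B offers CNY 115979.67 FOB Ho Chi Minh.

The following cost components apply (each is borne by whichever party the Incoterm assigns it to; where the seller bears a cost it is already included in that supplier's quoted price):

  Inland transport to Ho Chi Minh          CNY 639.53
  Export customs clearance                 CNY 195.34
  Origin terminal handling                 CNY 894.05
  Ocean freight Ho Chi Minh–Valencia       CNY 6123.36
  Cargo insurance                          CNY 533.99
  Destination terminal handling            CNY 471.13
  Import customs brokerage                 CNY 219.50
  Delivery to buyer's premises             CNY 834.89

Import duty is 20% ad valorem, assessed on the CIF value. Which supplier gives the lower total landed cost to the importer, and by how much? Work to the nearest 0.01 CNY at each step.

Supplier A (FCA):
CIF value = FCA price + origin terminal + freight + insurance = 103559.87 + 894.05 + 6123.36 + 533.99 = 111111.27
Import duty = 111111.27 × 20% = 22222.25
Buyer bears (A): 894.05 + 6123.36 + 533.99 + 471.13 + 219.50 + 834.89 = 9076.92
Landed cost (A) = invoice 103559.87 + 9076.92 + duty 22222.25 = 134859.04
Supplier B (FOB):
CIF value = FOB price + freight + insurance = 115979.67 + 6123.36 + 533.99 = 122637.02
Import duty = 122637.02 × 20% = 24527.40
Buyer bears (B): 6123.36 + 533.99 + 471.13 + 219.50 + 834.89 = 8182.87
Landed cost (B) = invoice 115979.67 + 8182.87 + duty 24527.40 = 148689.94
Difference = |134859.04 − 148689.94| = 13830.90

Supplier A is cheaper by CNY 13830.90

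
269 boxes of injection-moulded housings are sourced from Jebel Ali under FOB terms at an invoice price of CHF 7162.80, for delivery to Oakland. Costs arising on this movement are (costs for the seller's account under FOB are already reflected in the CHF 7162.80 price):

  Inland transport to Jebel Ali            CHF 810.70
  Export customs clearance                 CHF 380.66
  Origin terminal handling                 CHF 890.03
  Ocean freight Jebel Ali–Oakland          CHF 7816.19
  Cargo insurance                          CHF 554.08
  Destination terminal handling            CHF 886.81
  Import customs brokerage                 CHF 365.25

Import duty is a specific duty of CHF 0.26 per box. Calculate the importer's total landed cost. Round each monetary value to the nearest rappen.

FOB: the seller bears costs until goods are on board at the origin port; the buyer bears freight, insurance and all costs thereafter.
Already in the invoice (seller's account under FOB): inland to port, export clearance, origin terminal — exclude.
CIF value = FOB price + freight + insurance = 7162.80 + 7816.19 + 554.08 = 15533.07
Import duty = 269 × 0.26 = 69.94
Buyer bears: freight 7816.19 + insurance 554.08 + destination terminal 886.81 + brokerage 365.25 + duty 69.94 = 9692.27
Landed cost = invoice 7162.80 + 9692.27 = 16855.07

Total landed cost: CHF 16855.07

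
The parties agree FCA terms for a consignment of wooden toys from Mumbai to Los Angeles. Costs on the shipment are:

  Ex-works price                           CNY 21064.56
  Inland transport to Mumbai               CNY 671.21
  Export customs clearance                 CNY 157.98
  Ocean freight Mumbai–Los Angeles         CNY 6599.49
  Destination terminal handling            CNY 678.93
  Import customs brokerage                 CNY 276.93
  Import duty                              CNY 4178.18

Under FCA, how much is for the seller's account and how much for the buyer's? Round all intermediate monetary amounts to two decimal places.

FCA: the seller delivers export-cleared goods to the carrier; the buyer bears costs from that point.
Seller's account: goods 21064.56 + inland to port 671.21 + export clearance 157.98 = 21893.75
Buyer's account: freight 6599.49 + destination terminal 678.93 + brokerage 276.93 + duty 4178.18 = 11733.53

Seller: CNY 21893.75; buyer: CNY 11733.53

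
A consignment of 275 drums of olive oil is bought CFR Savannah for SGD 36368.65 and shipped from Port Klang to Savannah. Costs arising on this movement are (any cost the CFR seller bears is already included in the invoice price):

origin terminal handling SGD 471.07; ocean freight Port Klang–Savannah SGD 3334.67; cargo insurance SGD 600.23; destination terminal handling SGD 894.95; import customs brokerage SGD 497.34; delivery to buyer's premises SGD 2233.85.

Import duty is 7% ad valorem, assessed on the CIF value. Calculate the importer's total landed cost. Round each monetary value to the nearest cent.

Total landed cost: SGD 43182.84

CFR: the seller pays costs through ocean freight to the destination port, but not insurance.
Already in the invoice (seller's account under CFR): origin terminal, freight — exclude.
CIF value = CFR price + insurance = 36368.65 + 600.23 = 36968.88
Import duty = 36968.88 × 7% = 2587.82
Buyer bears: insurance 600.23 + destination terminal 894.95 + brokerage 497.34 + delivery 2233.85 + duty 2587.82 = 6814.19
Landed cost = invoice 36368.65 + 6814.19 = 43182.84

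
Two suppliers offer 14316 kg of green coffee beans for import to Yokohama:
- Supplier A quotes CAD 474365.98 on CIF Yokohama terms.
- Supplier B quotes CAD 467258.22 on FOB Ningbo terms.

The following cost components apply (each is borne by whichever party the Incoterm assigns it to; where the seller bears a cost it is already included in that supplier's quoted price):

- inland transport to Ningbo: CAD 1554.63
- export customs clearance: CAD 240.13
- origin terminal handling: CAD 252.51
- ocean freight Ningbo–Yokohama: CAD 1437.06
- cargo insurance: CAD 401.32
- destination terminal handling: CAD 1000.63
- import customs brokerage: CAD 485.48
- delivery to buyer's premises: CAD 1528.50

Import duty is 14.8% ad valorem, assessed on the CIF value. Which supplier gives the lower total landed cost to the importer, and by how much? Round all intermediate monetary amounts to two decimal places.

Supplier A (CIF):
The CIF price already equals the CIF value: 474365.98
Import duty = 474365.98 × 14.8% = 70206.17
Buyer bears (A): 1000.63 + 485.48 + 1528.50 = 3014.61
Landed cost (A) = invoice 474365.98 + 3014.61 + duty 70206.17 = 547586.76
Supplier B (FOB):
CIF value = FOB price + freight + insurance = 467258.22 + 1437.06 + 401.32 = 469096.60
Import duty = 469096.60 × 14.8% = 69426.30
Buyer bears (B): 1437.06 + 401.32 + 1000.63 + 485.48 + 1528.50 = 4852.99
Landed cost (B) = invoice 467258.22 + 4852.99 + duty 69426.30 = 541537.51
Difference = |547586.76 − 541537.51| = 6049.25

Supplier B is cheaper by CAD 6049.25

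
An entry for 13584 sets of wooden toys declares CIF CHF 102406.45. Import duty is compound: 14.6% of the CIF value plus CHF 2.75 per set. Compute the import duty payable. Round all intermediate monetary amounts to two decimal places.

Ad valorem component: 102406.45 × 14.6% = 14951.34
Specific component: 13584 × 2.75 = 37356.00
Import duty = 14951.34 + 37356.00 = 52307.34

Import duty: CHF 52307.34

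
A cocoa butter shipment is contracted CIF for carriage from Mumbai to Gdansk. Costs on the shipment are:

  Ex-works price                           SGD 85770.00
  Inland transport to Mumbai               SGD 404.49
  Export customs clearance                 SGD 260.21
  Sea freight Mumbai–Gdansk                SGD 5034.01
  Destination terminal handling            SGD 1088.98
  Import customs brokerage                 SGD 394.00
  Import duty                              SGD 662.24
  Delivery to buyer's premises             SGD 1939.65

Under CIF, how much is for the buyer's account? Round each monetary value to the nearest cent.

CIF: the seller pays costs through ocean freight and marine insurance to the destination port.
Seller's account: goods 85770.00 + inland to port 404.49 + export clearance 260.21 + freight 5034.01 = 91468.71
Buyer's account: destination terminal 1088.98 + brokerage 394.00 + duty 662.24 + delivery 1939.65 = 4084.87

Buyer's account: SGD 4084.87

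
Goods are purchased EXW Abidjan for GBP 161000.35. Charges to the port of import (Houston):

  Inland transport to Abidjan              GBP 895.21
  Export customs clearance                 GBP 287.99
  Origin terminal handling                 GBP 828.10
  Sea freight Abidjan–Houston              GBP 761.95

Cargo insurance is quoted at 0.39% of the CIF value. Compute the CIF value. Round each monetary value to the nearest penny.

CIF value: GBP 164414.82

Let C be the CIF value. C = EXW price + pre-shipment costs + freight + 0.39% × C
C − 0.39% × C = 161000.35 + 895.21 + 287.99 + 828.10 + 761.95
0.9961 × C = 163773.60
C = 163773.60 / 0.9961 = 164414.82
Insurance premium = 0.39% × 164414.82 = 641.22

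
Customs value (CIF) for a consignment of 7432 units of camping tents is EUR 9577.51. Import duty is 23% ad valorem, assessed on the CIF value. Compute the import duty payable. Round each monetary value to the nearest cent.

Import duty = 9577.51 × 23% = 2202.83

Import duty: EUR 2202.83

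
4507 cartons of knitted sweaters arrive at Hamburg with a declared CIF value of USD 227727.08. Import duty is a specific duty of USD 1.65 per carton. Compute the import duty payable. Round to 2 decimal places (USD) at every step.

Import duty: USD 7436.55

Import duty = 4507 × 1.65 = 7436.55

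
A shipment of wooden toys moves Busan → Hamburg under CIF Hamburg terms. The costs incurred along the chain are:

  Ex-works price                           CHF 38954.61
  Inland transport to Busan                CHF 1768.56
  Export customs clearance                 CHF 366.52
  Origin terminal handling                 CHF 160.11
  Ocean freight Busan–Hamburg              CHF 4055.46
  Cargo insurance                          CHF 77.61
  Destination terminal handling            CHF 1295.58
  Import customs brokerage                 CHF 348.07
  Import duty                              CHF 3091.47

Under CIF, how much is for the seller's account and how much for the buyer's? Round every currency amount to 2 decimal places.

Seller: CHF 45382.87; buyer: CHF 4735.12

CIF: the seller pays costs through ocean freight and marine insurance to the destination port.
Seller's account: goods 38954.61 + inland to port 1768.56 + export clearance 366.52 + origin terminal 160.11 + freight 4055.46 + insurance 77.61 = 45382.87
Buyer's account: destination terminal 1295.58 + brokerage 348.07 + duty 3091.47 = 4735.12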